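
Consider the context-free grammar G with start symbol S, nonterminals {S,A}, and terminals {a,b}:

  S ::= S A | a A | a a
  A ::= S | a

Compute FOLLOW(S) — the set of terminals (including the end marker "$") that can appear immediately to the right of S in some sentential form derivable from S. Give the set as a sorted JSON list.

FIRST sets, iterate to fixpoint:
[1]
  A via A→a: +{a}
  S via S→a A: +{a}
  FIRST(S)={a}  FIRST(A)={a}
[2] done
  FIRST(S)={a}  FIRST(A)={a}

FOLLOW sets:
seed FOLLOW(S) with $
[1]
  S→S A: FOLLOW(S) ⊇ FIRST(A) = {a}; new: +{a}
  S→S A: FOLLOW(A) ⊇ FOLLOW(S) ⊇ {$,a}; new: +{$,a}
  FOLLOW(S)={$,a}  FOLLOW(A)={$,a}
[2] (stable)
  FOLLOW(S)={$,a}  FOLLOW(A)={$,a}

FOLLOW(S) = ["$", "a"]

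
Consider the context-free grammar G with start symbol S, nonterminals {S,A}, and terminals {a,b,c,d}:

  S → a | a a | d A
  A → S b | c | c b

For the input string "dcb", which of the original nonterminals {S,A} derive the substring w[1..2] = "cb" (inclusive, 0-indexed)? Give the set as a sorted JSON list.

Convert to CNF:
  S -> T2 T2 | T3 A | a
  A -> S T0 | T1 T0 | c
  T0 -> b
  T1 -> c
  T2 -> a
  T3 -> d

CYK fill (cells [i..j] with 1 ≤ i ≤ j ≤ 2 only):
  [1..1]={A,T1}  "c"  orig:{A}
  [2..2]={T0}  "b"  orig:{}
  [1..2]={A}  "cb"

Original NTs in T[1,2] deriving "cb": ["A"]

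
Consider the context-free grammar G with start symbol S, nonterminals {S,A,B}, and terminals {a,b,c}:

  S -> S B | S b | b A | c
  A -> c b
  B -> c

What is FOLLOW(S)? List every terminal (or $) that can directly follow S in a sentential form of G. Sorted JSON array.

FIRST iteration:
[1]
  A via A→c b: +{c}
  B via B→c: +{c}
  S via S→b A: +{b}
  S via S→c: +{c}
  S: {b,c}  A: {c}  B: {c}
[2] (stable)
  S: {b,c}  A: {c}  B: {c}

FOLLOW iteration:
initialize: $ ∈ FOLLOW(S)
pass 1:
  S→S B: FOLLOW(S) ⊇ FIRST(B) = {c}; new: +{c}
  S→S B: FOLLOW(B) ⊇ FOLLOW(S) ⊇ {$,c}; new: +{$,c}
  S→S b: FOLLOW(S) ⊇ FIRST(b) = {b}; new: +{b}
  S→b A: FOLLOW(A) ⊇ FOLLOW(S) ⊇ {$,b,c}; new: +{$,b,c}
  FOLLOW(S)={$,b,c}  FOLLOW(A)={$,b,c}  FOLLOW(B)={$,c}
pass 2:
  S→S B: FOLLOW(B) ⊇ FOLLOW(S) ⊇ {$,b,c}; new: +{b}
  FOLLOW(S)={$,b,c}  FOLLOW(A)={$,b,c}  FOLLOW(B)={$,b,c}
pass 3: — fixpoint
  FOLLOW(S)={$,b,c}  FOLLOW(A)={$,b,c}  FOLLOW(B)={$,b,c}

FOLLOW(S) = ["$", "b", "c"]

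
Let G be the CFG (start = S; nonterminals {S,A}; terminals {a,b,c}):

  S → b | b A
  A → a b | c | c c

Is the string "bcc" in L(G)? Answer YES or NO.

CNF form of G:
  S -> T1 A | b
  A -> T0 T1 | T2 T2 | c
  T0 -> a
  T1 -> b
  T2 -> c

CYK fill:
  cell(0,0) b: {S,T1}  orig:{S}
  cell(1,1) c: {A,T2}  orig:{A}
  cell(2,2) c: {A,T2}  orig:{A}
  cell(0,1) bc: {S}
  cell(1,2) cc: {A}
  cell(0,2) bcc: {S}

S ∈ T[0,2] ⇒ YES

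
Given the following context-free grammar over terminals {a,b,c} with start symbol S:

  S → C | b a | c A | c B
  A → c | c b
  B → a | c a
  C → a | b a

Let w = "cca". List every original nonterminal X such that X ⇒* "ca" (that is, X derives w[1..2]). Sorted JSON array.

CNF form of G:
  S -> T0 A | T0 B | T1 T2 | a
  A -> T0 T1 | c
  B -> T0 T2 | a
  C -> T1 T2 | a
  T0 -> c
  T1 -> b
  T2 -> a

Fill CYK table bottom-up — only the sub-triangle for w[1..2]:
  T[1,1] 'c' = {A,T0}  orig:{A}
  T[2,2] 'a' = {B,C,S,T2}  orig:{B,C,S}
  T[1,2] 'ca' = {B,S}

Original NTs in T[1,2] deriving "ca": ["B", "S"]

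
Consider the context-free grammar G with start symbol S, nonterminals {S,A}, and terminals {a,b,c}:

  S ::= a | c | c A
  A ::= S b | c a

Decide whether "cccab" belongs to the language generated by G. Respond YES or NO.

CNF form of G:
  S -> T1 A | a | c
  A -> S T0 | T1 T2
  T0 -> b
  T1 -> c
  T2 -> a

Fill CYK table bottom-up:
  cell(0,0) c: {S,T1}  orig:{S}
  cell(1,1) c: {S,T1}  orig:{S}
  cell(2,2) c: {S,T1}  orig:{S}
  cell(3,3) a: {S,T2}  orig:{S}
  cell(4,4) b: {T0}  orig:{}
  cell(0,1) cc: ∅
  cell(1,2) cc: ∅
  cell(2,3) ca: {A}
  cell(3,4) ab: {A}
  cell(0,2) ccc: ∅
  cell(1,3) cca: {S}
  cell(2,4) cab: {S}
  cell(0,3) ccca: ∅
  cell(1,4) ccab: {A}
  cell(0,4) cccab: {S}

S ∈ T[0,4] ⇒ YES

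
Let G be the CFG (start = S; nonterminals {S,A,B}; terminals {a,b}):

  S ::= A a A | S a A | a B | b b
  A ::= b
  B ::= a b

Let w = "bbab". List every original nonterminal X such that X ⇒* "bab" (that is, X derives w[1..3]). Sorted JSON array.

CNF form of G:
  S -> A X2 | S X3 | T0 B | T1 T1
  A -> b
  B -> T0 T1
  T0 -> a
  T1 -> b
  X2 -> T0 A
  X3 -> T0 A

Fill CYK table bottom-up (cells [i..j] with 1 ≤ i ≤ j ≤ 3 only):
  T[1,1] 'b' = {A,T1}  orig:{A}
  T[2,2] 'a' = {T0}  orig:{}
  T[3,3] 'b' = {A,T1}  orig:{A}
  T[1,2] 'ba' = ∅
  T[2,3] 'ab' = {B,X2,X3}  orig:{B}
  T[1,3] 'bab' = {S}

Original NTs in T[1,3] deriving "bab": ["S"]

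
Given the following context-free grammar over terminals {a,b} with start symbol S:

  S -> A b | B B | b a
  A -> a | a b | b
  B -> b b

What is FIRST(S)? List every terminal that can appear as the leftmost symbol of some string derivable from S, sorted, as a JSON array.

Compute FIRST by fixpoint:
iter 1:
  A via A→a: +{a}
  A via A→b: +{b}
  B via B→b b: +{b}
  S via S→A b: +{a,b}
  FIRST(S)={a,b}  FIRST(A)={a,b}  FIRST(B)={b}
iter 2: (no change)
  FIRST(S)={a,b}  FIRST(A)={a,b}  FIRST(B)={b}

FIRST(S) = ["a", "b"]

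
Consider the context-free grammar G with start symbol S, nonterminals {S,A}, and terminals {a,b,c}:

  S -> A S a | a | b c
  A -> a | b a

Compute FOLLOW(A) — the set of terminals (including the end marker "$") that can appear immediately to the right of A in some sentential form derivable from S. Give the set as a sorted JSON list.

Compute FIRST by fixpoint:
iter 1:
  A via A→a: +{a}
  A via A→b a: +{b}
  S via S→A S a: +{a,b}
  FIRST[S]={a,b}  FIRST[A]={a,b}
iter 2: — fixpoint
  FIRST[S]={a,b}  FIRST[A]={a,b}

FOLLOW iteration:
FOLLOW(S) := {$}
iter 1:
  S→A S a: FOLLOW(A) ⊇ FIRST(S) = {a,b}; new: +{a,b}
  S→A S a: FOLLOW(S) ⊇ FIRST(a) = {a}; new: +{a}
  S: {$,a}  A: {a,b}
iter 2: — fixpoint
  S: {$,a}  A: {a,b}

FOLLOW(A) = ["a", "b"]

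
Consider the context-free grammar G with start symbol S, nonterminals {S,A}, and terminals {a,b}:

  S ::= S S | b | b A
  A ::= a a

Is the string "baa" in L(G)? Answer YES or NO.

Convert to CNF:
  S -> S S | T1 A | b
  A -> T0 T0
  T0 -> a
  T1 -> b

Fill CYK table bottom-up:
  T[0,0] 'b' = {S,T1}  orig:{S}
  T[1,1] 'a' = {T0}  orig:{}
  T[2,2] 'a' = {T0}  orig:{}
  T[0,1] 'ba' = ∅
  T[1,2] 'aa' = {A}
  T[0,2] 'baa' = {S}

S ∈ T[0,2] ⇒ YES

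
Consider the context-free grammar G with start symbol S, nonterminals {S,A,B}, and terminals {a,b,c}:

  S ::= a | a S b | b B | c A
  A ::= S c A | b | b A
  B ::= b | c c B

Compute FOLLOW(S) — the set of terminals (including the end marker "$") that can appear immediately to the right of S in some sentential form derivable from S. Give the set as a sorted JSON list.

Compute FIRST by fixpoint:
pass 1:
  A via A→b: +{b}
  B via B→b: +{b}
  B via B→c c B: +{c}
  S via S→a: +{a}
  S via S→b B: +{b}
  S via S→c A: +{c}
  FIRST[S]={a,b,c}  FIRST[A]={b}  FIRST[B]={b,c}
pass 2:
  A via A→S c A: +{a,c}
  FIRST[S]={a,b,c}  FIRST[A]={a,b,c}  FIRST[B]={b,c}
pass 3: (no change)
  FIRST[S]={a,b,c}  FIRST[A]={a,b,c}  FIRST[B]={b,c}

FOLLOW iteration:
seed FOLLOW(S) with $
[1]
  A→S c A: FOLLOW(S) ⊇ FIRST(c) = {c}; new: +{c}
  S→a S b: FOLLOW(S) ⊇ FIRST(b) = {b}; new: +{b}
  S→b B: FOLLOW(B) ⊇ FOLLOW(S) ⊇ {$,b,c}; new: +{$,b,c}
  S→c A: FOLLOW(A) ⊇ FOLLOW(S) ⊇ {$,b,c}; new: +{$,b,c}
  FOLLOW(S)={$,b,c}  FOLLOW(A)={$,b,c}  FOLLOW(B)={$,b,c}
[2] (no change)
  FOLLOW(S)={$,b,c}  FOLLOW(A)={$,b,c}  FOLLOW(B)={$,b,c}

FOLLOW(S) = ["$", "b", "c"]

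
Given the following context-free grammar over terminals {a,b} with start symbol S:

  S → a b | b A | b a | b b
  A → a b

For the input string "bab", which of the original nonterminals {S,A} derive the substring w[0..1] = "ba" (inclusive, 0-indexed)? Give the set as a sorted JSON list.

Convert to CNF:
  S -> T0 T1 | T1 A | T1 T0 | T1 T1
  A -> T0 T1
  T0 -> a
  T1 -> b

CYK table (by increasing span), restricted to cells inside w[0..1]:
  cell(0,0) b: {T1}  orig:{}
  cell(1,1) a: {T0}  orig:{}
  cell(0,1) ba: {S}

Original NTs in T[0,1] deriving "ba": ["S"]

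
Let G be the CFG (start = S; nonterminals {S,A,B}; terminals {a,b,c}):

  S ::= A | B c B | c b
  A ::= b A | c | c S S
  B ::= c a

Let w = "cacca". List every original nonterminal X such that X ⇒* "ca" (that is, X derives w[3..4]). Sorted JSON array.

CNF form of G:
  S -> B X4 | T0 A | T1 T0 | T1 X5 | c
  A -> T0 A | T1 X3 | c
  B -> T1 T2
  T0 -> b
  T1 -> c
  T2 -> a
  X3 -> S S
  X4 -> T1 B
  X5 -> S S

Fill CYK table bottom-up — only the sub-triangle for w[3..4]:
  [3..3]={A,S,T1}  "c"  orig:{A,S}
  [4..4]={T2}  "a"  orig:{}
  [3..4]={B}  "ca"

Original NTs in T[3,4] deriving "ca": ["B"]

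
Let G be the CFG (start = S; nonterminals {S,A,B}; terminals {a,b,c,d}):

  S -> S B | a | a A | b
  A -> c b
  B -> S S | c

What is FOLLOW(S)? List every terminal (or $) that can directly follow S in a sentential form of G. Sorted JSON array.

Compute FIRST by fixpoint:
round 1:
  A via A→c b: +{c}
  B via B→c: +{c}
  S via S→a: +{a}
  S via S→b: +{b}
  FIRST[S]={a,b}  FIRST[A]={c}  FIRST[B]={c}
round 2:
  B via B→S S: +{a,b}
  FIRST[S]={a,b}  FIRST[A]={c}  FIRST[B]={a,b,c}
round 3: (no change)
  FIRST[S]={a,b}  FIRST[A]={c}  FIRST[B]={a,b,c}

FOLLOW iteration:
seed FOLLOW(S) with $
pass 1:
  B→S S: FOLLOW(S) ⊇ FIRST(S) = {a,b}; new: +{a,b}
  S→S B: FOLLOW(S) ⊇ FIRST(B) = {a,b,c}; new: +{c}
  S→S B: FOLLOW(B) ⊇ FOLLOW(S) ⊇ {$,a,b,c}; new: +{$,a,b,c}
  S→a A: FOLLOW(A) ⊇ FOLLOW(S) ⊇ {$,a,b,c}; new: +{$,a,b,c}
  FOLLOW(S)={$,a,b,c}  FOLLOW(A)={$,a,b,c}  FOLLOW(B)={$,a,b,c}
pass 2: done
  FOLLOW(S)={$,a,b,c}  FOLLOW(A)={$,a,b,c}  FOLLOW(B)={$,a,b,c}

FOLLOW(S) = ["$", "a", "b", "c"]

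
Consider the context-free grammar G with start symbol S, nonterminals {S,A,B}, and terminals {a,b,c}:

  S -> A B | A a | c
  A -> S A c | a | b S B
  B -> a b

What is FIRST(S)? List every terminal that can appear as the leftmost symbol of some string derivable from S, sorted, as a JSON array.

FIRST sets, iterate to fixpoint:
round 1:
  A via A→a: +{a}
  A via A→b S B: +{b}
  B via B→a b: +{a}
  S via S→A B: +{a,b}
  S via S→c: +{c}
  FIRST[S]={a,b,c}  FIRST[A]={a,b}  FIRST[B]={a}
round 2:
  A via A→S A c: +{c}
  FIRST[S]={a,b,c}  FIRST[A]={a,b,c}  FIRST[B]={a}
round 3: (stable)
  FIRST[S]={a,b,c}  FIRST[A]={a,b,c}  FIRST[B]={a}

FIRST(S) = ["a", "b", "c"]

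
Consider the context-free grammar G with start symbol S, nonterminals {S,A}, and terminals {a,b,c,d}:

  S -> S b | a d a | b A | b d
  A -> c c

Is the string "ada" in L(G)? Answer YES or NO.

Convert to CNF:
  S -> S T1 | T1 A | T1 T3 | T2 X4
  A -> T0 T0
  T0 -> c
  T1 -> b
  T2 -> a
  T3 -> d
  X4 -> T3 T2

CYK table (by increasing span):
  cell(0,0) a: {T2}  orig:{}
  cell(1,1) d: {T3}  orig:{}
  cell(2,2) a: {T2}  orig:{}
  cell(0,1) ad: ∅
  cell(1,2) da: {X4}  orig:{}
  cell(0,2) ada: {S}

S ∈ T[0,2] ⇒ YES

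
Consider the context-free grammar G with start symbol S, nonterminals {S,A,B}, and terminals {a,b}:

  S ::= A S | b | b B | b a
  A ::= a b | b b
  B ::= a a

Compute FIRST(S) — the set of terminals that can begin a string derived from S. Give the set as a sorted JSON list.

FIRST sets, iterate to fixpoint:
round 1:
  A via A→a b: +{a}
  A via A→b b: +{b}
  B via B→a a: +{a}
  S via S→A S: +{a,b}
  FIRST(S)={a,b}  FIRST(A)={a,b}  FIRST(B)={a}
round 2: (stable)
  FIRST(S)={a,b}  FIRST(A)={a,b}  FIRST(B)={a}

FIRST(S) = ["a", "b"]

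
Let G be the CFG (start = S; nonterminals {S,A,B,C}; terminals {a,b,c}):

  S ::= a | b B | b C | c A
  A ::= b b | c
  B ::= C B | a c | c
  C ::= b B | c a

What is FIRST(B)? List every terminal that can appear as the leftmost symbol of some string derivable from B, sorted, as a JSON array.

FIRST sets, iterate to fixpoint:
pass 1:
  A via A→b b: +{b}
  A via A→c: +{c}
  B via B→a c: +{a}
  B via B→c: +{c}
  C via C→b B: +{b}
  C via C→c a: +{c}
  S via S→a: +{a}
  S via S→b B: +{b}
  S via S→c A: +{c}
  FIRST[S]={a,b,c}  FIRST[A]={b,c}  FIRST[B]={a,c}  FIRST[C]={b,c}
pass 2:
  B via B→C B: +{b}
  FIRST[S]={a,b,c}  FIRST[A]={b,c}  FIRST[B]={a,b,c}  FIRST[C]={b,c}
pass 3: (stable)
  FIRST[S]={a,b,c}  FIRST[A]={b,c}  FIRST[B]={a,b,c}  FIRST[C]={b,c}

FIRST(B) = ["a", "b", "c"]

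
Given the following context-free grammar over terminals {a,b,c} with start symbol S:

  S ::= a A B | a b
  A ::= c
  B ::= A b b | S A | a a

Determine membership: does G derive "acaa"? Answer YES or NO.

Convert to CNF:
  S -> T1 T0 | T1 X3
  A -> c
  B -> A X2 | S A | T1 T1
  T0 -> b
  T1 -> a
  X2 -> T0 T0
  X3 -> A B

CYK table (by increasing span):
  [0..0]={T1}  "a"  orig:{}
  [1..1]={A}  "c"
  [2..2]={T1}  "a"  orig:{}
  [3..3]={T1}  "a"  orig:{}
  [0..1]=∅  "ac"
  [1..2]=∅  "ca"
  [2..3]={B}  "aa"
  [0..2]=∅  "aca"
  [1..3]={X3}  "caa"  orig:{}
  [0..3]={S}  "acaa"

S ∈ T[0,3] ⇒ YES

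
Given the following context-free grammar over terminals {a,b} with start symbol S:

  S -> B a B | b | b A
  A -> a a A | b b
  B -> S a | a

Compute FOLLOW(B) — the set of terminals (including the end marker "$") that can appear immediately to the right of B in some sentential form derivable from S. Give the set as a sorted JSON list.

FIRST sets, iterate to fixpoint:
round 1:
  A via A→a a A: +{a}
  A via A→b b: +{b}
  B via B→a: +{a}
  S via S→B a B: +{a}
  S via S→b: +{b}
  FIRST[S]={a,b}  FIRST[A]={a,b}  FIRST[B]={a}
round 2:
  B via B→S a: +{b}
  FIRST[S]={a,b}  FIRST[A]={a,b}  FIRST[B]={a,b}
round 3: (no change)
  FIRST[S]={a,b}  FIRST[A]={a,b}  FIRST[B]={a,b}

FOLLOW sets:
FOLLOW(S) := {$}
pass 1:
  B→S a: FOLLOW(S) ⊇ FIRST(a) = {a}; new: +{a}
  S→B a B: FOLLOW(B) ⊇ FIRST(a) = {a}; new: +{a}
  S→B a B: FOLLOW(B) ⊇ FOLLOW(S) ⊇ {$,a}; new: +{$}
  S→b A: FOLLOW(A) ⊇ FOLLOW(S) ⊇ {$,a}; new: +{$,a}
  S: {$,a}  A: {$,a}  B: {$,a}
pass 2: (no change)
  S: {$,a}  A: {$,a}  B: {$,a}

FOLLOW(B) = ["$", "a"]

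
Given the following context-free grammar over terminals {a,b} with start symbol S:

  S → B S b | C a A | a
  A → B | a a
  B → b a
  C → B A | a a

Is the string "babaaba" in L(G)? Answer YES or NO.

Convert to CNF:
  S -> B X2 | C X3 | a
  A -> T0 T0 | T1 T0
  B -> T1 T0
  C -> B A | T0 T0
  T0 -> a
  T1 -> b
  X2 -> S T1
  X3 -> T0 A

CYK table (by increasing span):
  cell(0,0) b: {T1}  orig:{}
  cell(1,1) a: {S,T0}  orig:{S}
  cell(2,2) b: {T1}  orig:{}
  cell(3,3) a: {S,T0}  orig:{S}
  cell(4,4) a: {S,T0}  orig:{S}
  cell(5,5) b: {T1}  orig:{}
  cell(6,6) a: {S,T0}  orig:{S}
  cell(0,1) ba: {A,B}
  cell(1,2) ab: {X2}  orig:{}
  cell(2,3) ba: {A,B}
  cell(3,4) aa: {A,C}
  cell(4,5) ab: {X2}  orig:{}
  cell(5,6) ba: {A,B}
  cell(0,2) bab: ∅
  cell(1,3) aba: {X3}  orig:{}
  cell(2,4) baa: ∅
  cell(3,5) aab: ∅
  cell(4,6) aba: {X3}  orig:{}
  cell(0,3) baba: {C}
  cell(1,4) abaa: ∅
  cell(2,5) baab: {S}
  cell(3,6) aaba: ∅
  cell(0,4) babaa: ∅
  cell(1,5) abaab: ∅
  cell(2,6) baaba: ∅
  cell(0,5) babaab: ∅
  cell(1,6) abaaba: ∅
  cell(0,6) babaaba: {S}

S ∈ T[0,6] ⇒ YES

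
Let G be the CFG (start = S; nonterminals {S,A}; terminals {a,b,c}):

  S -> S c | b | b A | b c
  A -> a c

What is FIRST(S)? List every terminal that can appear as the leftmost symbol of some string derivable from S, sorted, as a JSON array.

Compute FIRST by fixpoint:
pass 1:
  A via A→a c: +{a}
  S via S→b: +{b}
  S: {b}  A: {a}
pass 2: — fixpoint
  S: {b}  A: {a}

FIRST(S) = ["b"]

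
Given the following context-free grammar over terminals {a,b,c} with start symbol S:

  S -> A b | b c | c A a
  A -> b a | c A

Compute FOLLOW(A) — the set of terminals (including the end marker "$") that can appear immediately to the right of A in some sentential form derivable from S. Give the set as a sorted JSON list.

Compute FIRST by fixpoint:
[1]
  A via A→b a: +{b}
  A via A→c A: +{c}
  S via S→A b: +{b,c}
  FIRST[S]={b,c}  FIRST[A]={b,c}
[2] done
  FIRST[S]={b,c}  FIRST[A]={b,c}

FOLLOW iteration:
seed FOLLOW(S) with $
iter 1:
  S→A b: FOLLOW(A) ⊇ FIRST(b) = {b}; new: +{b}
  S→c A a: FOLLOW(A) ⊇ FIRST(a) = {a}; new: +{a}
  FOLLOW[S]={$}  FOLLOW[A]={a,b}
iter 2: done
  FOLLOW[S]={$}  FOLLOW[A]={a,b}

FOLLOW(A) = ["a", "b"]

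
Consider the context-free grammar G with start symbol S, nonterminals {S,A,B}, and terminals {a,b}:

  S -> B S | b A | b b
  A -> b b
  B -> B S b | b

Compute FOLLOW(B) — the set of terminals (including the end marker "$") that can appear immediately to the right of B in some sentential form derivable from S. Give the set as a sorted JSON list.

FIRST iteration:
round 1:
  A via A→b b: +{b}
  B via B→b: +{b}
  S via S→B S: +{b}
  FIRST(S)={b}  FIRST(A)={b}  FIRST(B)={b}
round 2: — fixpoint
  FIRST(S)={b}  FIRST(A)={b}  FIRST(B)={b}

FOLLOW iteration:
FOLLOW(S) := {$}
iter 1:
  B→B S b: FOLLOW(B) ⊇ FIRST(S) = {b}; new: +{b}
  B→B S b: FOLLOW(S) ⊇ FIRST(b) = {b}; new: +{b}
  S→b A: FOLLOW(A) ⊇ FOLLOW(S) ⊇ {$,b}; new: +{$,b}
  FOLLOW(S)={$,b}  FOLLOW(A)={$,b}  FOLLOW(B)={b}
iter 2: (stable)
  FOLLOW(S)={$,b}  FOLLOW(A)={$,b}  FOLLOW(B)={b}

FOLLOW(B) = ["b"]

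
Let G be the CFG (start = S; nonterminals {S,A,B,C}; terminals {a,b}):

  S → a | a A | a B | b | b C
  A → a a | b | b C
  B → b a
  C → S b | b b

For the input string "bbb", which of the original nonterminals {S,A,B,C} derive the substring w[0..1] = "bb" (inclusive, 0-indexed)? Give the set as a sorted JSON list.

Convert to CNF:
  S -> T0 A | T0 B | T1 C | a | b
  A -> T0 T0 | T1 C | b
  B -> T1 T0
  C -> S T1 | T1 T1
  T0 -> a
  T1 -> b

CYK table (by increasing span) (cells [i..j] with 0 ≤ i ≤ j ≤ 1 only):
  cell(0,0) b: {A,S,T1}  orig:{A,S}
  cell(1,1) b: {A,S,T1}  orig:{A,S}
  cell(0,1) bb: {C}

Original NTs in T[0,1] deriving "bb": ["C"]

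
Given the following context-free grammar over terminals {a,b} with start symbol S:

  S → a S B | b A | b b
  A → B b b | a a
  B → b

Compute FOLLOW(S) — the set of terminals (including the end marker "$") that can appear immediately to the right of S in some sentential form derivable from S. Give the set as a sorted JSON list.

FIRST iteration:
[1]
  A via A→a a: +{a}
  B via B→b: +{b}
  S via S→a S B: +{a}
  S via S→b A: +{b}
  S: {a,b}  A: {a}  B: {b}
[2]
  A via A→B b b: +{b}
  S: {a,b}  A: {a,b}  B: {b}
[3] done
  S: {a,b}  A: {a,b}  B: {b}

FOLLOW iteration:
initialize: $ ∈ FOLLOW(S)
[1]
  A→B b b: FOLLOW(B) ⊇ FIRST(b) = {b}; new: +{b}
  S→a S B: FOLLOW(S) ⊇ FIRST(B) = {b}; new: +{b}
  S→a S B: FOLLOW(B) ⊇ FOLLOW(S) ⊇ {$,b}; new: +{$}
  S→b A: FOLLOW(A) ⊇ FOLLOW(S) ⊇ {$,b}; new: +{$,b}
  FOLLOW(S)={$,b}  FOLLOW(A)={$,b}  FOLLOW(B)={$,b}
[2] — fixpoint
  FOLLOW(S)={$,b}  FOLLOW(A)={$,b}  FOLLOW(B)={$,b}

FOLLOW(S) = ["$", "b"]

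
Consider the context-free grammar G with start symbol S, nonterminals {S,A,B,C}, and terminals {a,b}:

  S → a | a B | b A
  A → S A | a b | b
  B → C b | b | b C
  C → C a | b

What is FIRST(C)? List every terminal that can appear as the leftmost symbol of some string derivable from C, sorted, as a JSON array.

FIRST sets, iterate to fixpoint:
[1]
  A via A→a b: +{a}
  A via A→b: +{b}
  B via B→b: +{b}
  C via C→b: +{b}
  S via S→a: +{a}
  S via S→b A: +{b}
  FIRST[S]={a,b}  FIRST[A]={a,b}  FIRST[B]={b}  FIRST[C]={b}
[2] (stable)
  FIRST[S]={a,b}  FIRST[A]={a,b}  FIRST[B]={b}  FIRST[C]={b}

FIRST(C) = ["b"]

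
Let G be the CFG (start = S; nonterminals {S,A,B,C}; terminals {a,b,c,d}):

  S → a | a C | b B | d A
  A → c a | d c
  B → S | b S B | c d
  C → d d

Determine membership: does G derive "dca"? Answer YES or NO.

CNF form of G:
  S -> T1 C | T2 A | T3 B | a
  A -> T0 T1 | T2 T0
  B -> T0 T2 | T1 C | T2 A | T3 B | T3 X4 | a
  C -> T2 T2
  T0 -> c
  T1 -> a
  T2 -> d
  T3 -> b
  X4 -> S B

CYK table (by increasing span):
  T[0,0] 'd' = {T2}  orig:{}
  T[1,1] 'c' = {T0}  orig:{}
  T[2,2] 'a' = {B,S,T1}  orig:{B,S}
  T[0,1] 'dc' = {A}
  T[1,2] 'ca' = {A}
  T[0,2] 'dca' = {B,S}

S ∈ T[0,2] ⇒ YES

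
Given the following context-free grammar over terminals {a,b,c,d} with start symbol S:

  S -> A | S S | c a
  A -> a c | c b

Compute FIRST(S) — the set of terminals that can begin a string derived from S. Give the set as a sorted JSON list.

FIRST sets, iterate to fixpoint:
iter 1:
  A via A→a c: +{a}
  A via A→c b: +{c}
  S via S→A: +{a,c}
  S: {a,c}  A: {a,c}
iter 2: — fixpoint
  S: {a,c}  A: {a,c}

FIRST(S) = ["a", "c"]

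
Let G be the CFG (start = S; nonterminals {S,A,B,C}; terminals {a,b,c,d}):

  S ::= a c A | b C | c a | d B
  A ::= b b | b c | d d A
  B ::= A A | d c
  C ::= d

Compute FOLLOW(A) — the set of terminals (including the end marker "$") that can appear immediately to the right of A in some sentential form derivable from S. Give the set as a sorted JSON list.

FIRST sets, iterate to fixpoint:
iter 1:
  A via A→b b: +{b}
  A via A→d d A: +{d}
  B via B→A A: +{b,d}
  C via C→d: +{d}
  S via S→a c A: +{a}
  S via S→b C: +{b}
  S via S→c a: +{c}
  S via S→d B: +{d}
  FIRST(S)={a,b,c,d}  FIRST(A)={b,d}  FIRST(B)={b,d}  FIRST(C)={d}
iter 2: (no change)
  FIRST(S)={a,b,c,d}  FIRST(A)={b,d}  FIRST(B)={b,d}  FIRST(C)={d}

FOLLOW sets:
FOLLOW(S) := {$}
pass 1:
  B→A A: FOLLOW(A) ⊇ FIRST(A) = {b,d}; new: +{b,d}
  S→a c A: FOLLOW(A) ⊇ FOLLOW(S) ⊇ {$}; new: +{$}
  S→b C: FOLLOW(C) ⊇ FOLLOW(S) ⊇ {$}; new: +{$}
  S→d B: FOLLOW(B) ⊇ FOLLOW(S) ⊇ {$}; new: +{$}
  FOLLOW(S)={$}  FOLLOW(A)={$,b,d}  FOLLOW(B)={$}  FOLLOW(C)={$}
pass 2: done
  FOLLOW(S)={$}  FOLLOW(A)={$,b,d}  FOLLOW(B)={$}  FOLLOW(C)={$}

FOLLOW(A) = ["$", "b", "d"]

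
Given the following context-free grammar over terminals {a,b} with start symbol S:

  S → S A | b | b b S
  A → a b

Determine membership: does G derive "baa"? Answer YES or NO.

CNF form of G:
  S -> S A | T1 X2 | b
  A -> T0 T1
  T0 -> a
  T1 -> b
  X2 -> T1 S

Fill CYK table bottom-up:
  T[0,0] 'b' = {S,T1}  orig:{S}
  T[1,1] 'a' = {T0}  orig:{}
  T[2,2] 'a' = {T0}  orig:{}
  T[0,1] 'ba' = ∅
  T[1,2] 'aa' = ∅
  T[0,2] 'baa' = ∅

S ∉ T[0,2] ⇒ NO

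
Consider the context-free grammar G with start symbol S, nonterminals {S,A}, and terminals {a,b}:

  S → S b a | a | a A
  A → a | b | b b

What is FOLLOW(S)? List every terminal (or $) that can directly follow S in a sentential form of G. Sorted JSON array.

FIRST iteration:
iter 1:
  A via A→a: +{a}
  A via A→b: +{b}
  S via S→a: +{a}
  FIRST[S]={a}  FIRST[A]={a,b}
iter 2: (stable)
  FIRST[S]={a}  FIRST[A]={a,b}

FOLLOW iteration:
FOLLOW(S) := {$}
[1]
  S→S b a: FOLLOW(S) ⊇ FIRST(b) = {b}; new: +{b}
  S→a A: FOLLOW(A) ⊇ FOLLOW(S) ⊇ {$,b}; new: +{$,b}
  FOLLOW[S]={$,b}  FOLLOW[A]={$,b}
[2] (stable)
  FOLLOW[S]={$,b}  FOLLOW[A]={$,b}

FOLLOW(S) = ["$", "b"]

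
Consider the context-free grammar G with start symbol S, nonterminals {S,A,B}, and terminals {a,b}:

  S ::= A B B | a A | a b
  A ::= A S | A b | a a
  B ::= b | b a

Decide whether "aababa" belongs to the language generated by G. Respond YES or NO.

CNF form of G:
  S -> A X2 | T1 A | T1 T0
  A -> A S | A T0 | T1 T1
  B -> T0 T1 | b
  T0 -> b
  T1 -> a
  X2 -> B B

CYK table (by increasing span):
  cell(0,0) a: {T1}  orig:{}
  cell(1,1) a: {T1}  orig:{}
  cell(2,2) b: {B,T0}  orig:{B}
  cell(3,3) a: {T1}  orig:{}
  cell(4,4) b: {B,T0}  orig:{B}
  cell(5,5) a: {T1}  orig:{}
  cell(0,1) aa: {A}
  cell(1,2) ab: {S}
  cell(2,3) ba: {B}
  cell(3,4) ab: {S}
  cell(4,5) ba: {B}
  cell(0,2) aab: {A}
  cell(1,3) aba: ∅
  cell(2,4) bab: {X2}  orig:{}
  cell(3,5) aba: ∅
  cell(0,3) aaba: ∅
  cell(1,4) abab: ∅
  cell(2,5) baba: {X2}  orig:{}
  cell(0,4) aabab: {A,S}
  cell(1,5) ababa: ∅
  cell(0,5) aababa: {S}

S ∈ T[0,5] ⇒ YES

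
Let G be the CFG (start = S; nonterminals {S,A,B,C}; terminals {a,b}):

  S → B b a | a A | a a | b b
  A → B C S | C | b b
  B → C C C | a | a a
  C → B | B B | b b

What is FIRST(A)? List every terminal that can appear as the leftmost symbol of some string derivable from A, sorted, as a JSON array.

FIRST sets, iterate to fixpoint:
round 1:
  A via A→b b: +{b}
  B via B→a: +{a}
  C via C→B: +{a}
  C via C→b b: +{b}
  S via S→B b a: +{a}
  S via S→b b: +{b}
  FIRST[S]={a,b}  FIRST[A]={b}  FIRST[B]={a}  FIRST[C]={a,b}
round 2:
  A via A→B C S: +{a}
  B via B→C C C: +{b}
  FIRST[S]={a,b}  FIRST[A]={a,b}  FIRST[B]={a,b}  FIRST[C]={a,b}
round 3: done
  FIRST[S]={a,b}  FIRST[A]={a,b}  FIRST[B]={a,b}  FIRST[C]={a,b}

FIRST(A) = ["a", "b"]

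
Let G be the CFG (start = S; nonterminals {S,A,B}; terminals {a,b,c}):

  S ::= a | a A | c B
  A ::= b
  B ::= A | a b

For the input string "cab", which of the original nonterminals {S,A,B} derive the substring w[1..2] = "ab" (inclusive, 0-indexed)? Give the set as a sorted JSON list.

Convert to CNF:
  S -> T0 A | T2 B | a
  A -> b
  B -> T0 T1 | b
  T0 -> a
  T1 -> b
  T2 -> c

CYK table (by increasing span) (cells [i..j] with 1 ≤ i ≤ j ≤ 2 only):
  cell(1,1) a: {S,T0}  orig:{S}
  cell(2,2) b: {A,B,T1}  orig:{A,B}
  cell(1,2) ab: {B,S}

Original NTs in T[1,2] deriving "ab": ["B", "S"]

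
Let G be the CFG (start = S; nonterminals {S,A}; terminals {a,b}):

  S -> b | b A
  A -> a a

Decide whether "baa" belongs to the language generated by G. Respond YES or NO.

CNF form of G:
  S -> T1 A | b
  A -> T0 T0
  T0 -> a
  T1 -> b

CYK fill:
  cell(0,0) b: {S,T1}  orig:{S}
  cell(1,1) a: {T0}  orig:{}
  cell(2,2) a: {T0}  orig:{}
  cell(0,1) ba: ∅
  cell(1,2) aa: {A}
  cell(0,2) baa: {S}

S ∈ T[0,2] ⇒ YES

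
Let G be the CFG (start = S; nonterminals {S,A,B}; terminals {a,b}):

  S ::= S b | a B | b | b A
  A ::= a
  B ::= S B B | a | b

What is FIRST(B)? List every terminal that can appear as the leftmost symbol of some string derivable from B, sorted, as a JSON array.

Compute FIRST by fixpoint:
round 1:
  A via A→a: +{a}
  B via B→a: +{a}
  B via B→b: +{b}
  S via S→a B: +{a}
  S via S→b: +{b}
  FIRST(S)={a,b}  FIRST(A)={a}  FIRST(B)={a,b}
round 2: — fixpoint
  FIRST(S)={a,b}  FIRST(A)={a}  FIRST(B)={a,b}

FIRST(B) = ["a", "b"]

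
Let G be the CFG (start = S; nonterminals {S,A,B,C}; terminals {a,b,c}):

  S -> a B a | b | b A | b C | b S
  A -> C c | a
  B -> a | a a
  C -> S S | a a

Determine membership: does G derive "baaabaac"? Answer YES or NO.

CNF form of G:
  S -> T1 X3 | T2 A | T2 C | T2 S | b
  A -> C T0 | a
  B -> T1 T1 | a
  C -> S S | T1 T1
  T0 -> c
  T1 -> a
  T2 -> b
  X3 -> B T1

Fill CYK table bottom-up:
  T[0,0] 'b' = {S,T2}  orig:{S}
  T[1,1] 'a' = {A,B,T1}  orig:{A,B}
  T[2,2] 'a' = {A,B,T1}  orig:{A,B}
  T[3,3] 'a' = {A,B,T1}  orig:{A,B}
  T[4,4] 'b' = {S,T2}  orig:{S}
  T[5,5] 'a' = {A,B,T1}  orig:{A,B}
  T[6,6] 'a' = {A,B,T1}  orig:{A,B}
  T[7,7] 'c' = {T0}  orig:{}
  T[0,1] 'ba' = {S}
  T[1,2] 'aa' = {B,C,X3}  orig:{B,C}
  T[2,3] 'aa' = {B,C,X3}  orig:{B,C}
  T[3,4] 'ab' = ∅
  T[4,5] 'ba' = {S}
  T[5,6] 'aa' = {B,C,X3}  orig:{B,C}
  T[6,7] 'ac' = ∅
  T[0,2] 'baa' = {S}
  T[1,3] 'aaa' = {S,X3}  orig:{S}
  T[2,4] 'aab' = ∅
  T[3,5] 'aba' = ∅
  T[4,6] 'baa' = {S}
  T[5,7] 'aac' = {A}
  T[0,3] 'baaa' = {C,S}
  T[1,4] 'aaab' = {C}
  T[2,5] 'aaba' = ∅
  T[3,6] 'abaa' = ∅
  T[4,7] 'baac' = {S}
  T[0,4] 'baaab' = {C,S}
  T[1,5] 'aaaba' = {C}
  T[2,6] 'aabaa' = ∅
  T[3,7] 'abaac' = ∅
  T[0,5] 'baaaba' = {C,S}
  T[1,6] 'aaabaa' = {C}
  T[2,7] 'aabaac' = ∅
  T[0,6] 'baaabaa' = {C,S}
  T[1,7] 'aaabaac' = {A,C}
  T[0,7] 'baaabaac' = {A,C,S}

S ∈ T[0,7] ⇒ YES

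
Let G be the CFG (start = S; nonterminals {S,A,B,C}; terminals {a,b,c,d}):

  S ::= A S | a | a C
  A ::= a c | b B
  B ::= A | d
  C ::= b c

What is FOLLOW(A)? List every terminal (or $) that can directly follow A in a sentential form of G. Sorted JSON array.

Compute FIRST by fixpoint:
pass 1:
  A via A→a c: +{a}
  A via A→b B: +{b}
  B via B→A: +{a,b}
  B via B→d: +{d}
  C via C→b c: +{b}
  S via S→A S: +{a,b}
  FIRST(S)={a,b}  FIRST(A)={a,b}  FIRST(B)={a,b,d}  FIRST(C)={b}
pass 2: (stable)
  FIRST(S)={a,b}  FIRST(A)={a,b}  FIRST(B)={a,b,d}  FIRST(C)={b}

FOLLOW sets:
initialize: $ ∈ FOLLOW(S)
round 1:
  S→A S: FOLLOW(A) ⊇ FIRST(S) = {a,b}; new: +{a,b}
  S→a C: FOLLOW(C) ⊇ FOLLOW(S) ⊇ {$}; new: +{$}
  S: {$}  A: {a,b}  B: {}  C: {$}
round 2:
  A→b B: FOLLOW(B) ⊇ FOLLOW(A) ⊇ {a,b}; new: +{a,b}
  S: {$}  A: {a,b}  B: {a,b}  C: {$}
round 3: — fixpoint
  S: {$}  A: {a,b}  B: {a,b}  C: {$}

FOLLOW(A) = ["a", "b"]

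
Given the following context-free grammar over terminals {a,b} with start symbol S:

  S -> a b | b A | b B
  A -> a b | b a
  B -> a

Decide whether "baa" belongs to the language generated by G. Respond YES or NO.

Convert to CNF:
  S -> T0 T1 | T1 A | T1 B
  A -> T0 T1 | T1 T0
  B -> a
  T0 -> a
  T1 -> b

CYK table (by increasing span):
  cell(0,0) b: {T1}  orig:{}
  cell(1,1) a: {B,T0}  orig:{B}
  cell(2,2) a: {B,T0}  orig:{B}
  cell(0,1) ba: {A,S}
  cell(1,2) aa: ∅
  cell(0,2) baa: ∅

S ∉ T[0,2] ⇒ NO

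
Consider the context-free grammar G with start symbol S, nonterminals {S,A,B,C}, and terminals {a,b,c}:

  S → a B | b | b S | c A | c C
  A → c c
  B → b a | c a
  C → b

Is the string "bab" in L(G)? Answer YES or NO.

CNF form of G:
  S -> T0 A | T0 C | T1 S | T2 B | b
  A -> T0 T0
  B -> T0 T2 | T1 T2
  C -> b
  T0 -> c
  T1 -> b
  T2 -> a

CYK fill:
  cell(0,0) b: {C,S,T1}  orig:{C,S}
  cell(1,1) a: {T2}  orig:{}
  cell(2,2) b: {C,S,T1}  orig:{C,S}
  cell(0,1) ba: {B}
  cell(1,2) ab: ∅
  cell(0,2) bab: ∅

S ∉ T[0,2] ⇒ NO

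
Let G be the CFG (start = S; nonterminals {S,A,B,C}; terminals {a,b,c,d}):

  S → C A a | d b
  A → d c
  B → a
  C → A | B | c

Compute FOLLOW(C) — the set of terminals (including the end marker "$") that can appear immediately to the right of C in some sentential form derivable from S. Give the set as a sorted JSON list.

FIRST sets, iterate to fixpoint:
pass 1:
  A via A→d c: +{d}
  B via B→a: +{a}
  C via C→A: +{d}
  C via C→B: +{a}
  C via C→c: +{c}
  S via S→C A a: +{a,c,d}
  FIRST[S]={a,c,d}  FIRST[A]={d}  FIRST[B]={a}  FIRST[C]={a,c,d}
pass 2: (no change)
  FIRST[S]={a,c,d}  FIRST[A]={d}  FIRST[B]={a}  FIRST[C]={a,c,d}

FOLLOW sets:
initialize: $ ∈ FOLLOW(S)
[1]
  S→C A a: FOLLOW(C) ⊇ FIRST(A) = {d}; new: +{d}
  S→C A a: FOLLOW(A) ⊇ FIRST(a) = {a}; new: +{a}
  S: {$}  A: {a}  B: {}  C: {d}
[2]
  C→A: FOLLOW(A) ⊇ FOLLOW(C) ⊇ {d}; new: +{d}
  C→B: FOLLOW(B) ⊇ FOLLOW(C) ⊇ {d}; new: +{d}
  S: {$}  A: {a,d}  B: {d}  C: {d}
[3] (stable)
  S: {$}  A: {a,d}  B: {d}  C: {d}

FOLLOW(C) = ["d"]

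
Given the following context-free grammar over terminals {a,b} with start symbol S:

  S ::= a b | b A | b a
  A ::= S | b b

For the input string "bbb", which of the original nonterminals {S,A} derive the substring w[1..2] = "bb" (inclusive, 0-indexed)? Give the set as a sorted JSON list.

Convert to CNF:
  S -> T0 T1 | T1 A | T1 T0
  A -> T0 T1 | T1 A | T1 T0 | T1 T1
  T0 -> a
  T1 -> b

CYK fill, restricted to cells inside w[1..2]:
  cell(1,1) b: {T1}  orig:{}
  cell(2,2) b: {T1}  orig:{}
  cell(1,2) bb: {A}

Original NTs in T[1,2] deriving "bb": ["A"]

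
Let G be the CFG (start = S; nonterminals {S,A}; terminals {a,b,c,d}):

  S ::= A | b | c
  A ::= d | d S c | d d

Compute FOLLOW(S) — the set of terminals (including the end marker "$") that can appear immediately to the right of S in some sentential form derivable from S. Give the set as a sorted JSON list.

FIRST iteration:
iter 1:
  A via A→d: +{d}
  S via S→A: +{d}
  S via S→b: +{b}
  S via S→c: +{c}
  S: {b,c,d}  A: {d}
iter 2: done
  S: {b,c,d}  A: {d}

Compute FOLLOW by fixpoint:
seed FOLLOW(S) with $
iter 1:
  A→d S c: FOLLOW(S) ⊇ FIRST(c) = {c}; new: +{c}
  S→A: FOLLOW(A) ⊇ FOLLOW(S) ⊇ {$,c}; new: +{$,c}
  S: {$,c}  A: {$,c}
iter 2: (no change)
  S: {$,c}  A: {$,c}

FOLLOW(S) = ["$", "c"]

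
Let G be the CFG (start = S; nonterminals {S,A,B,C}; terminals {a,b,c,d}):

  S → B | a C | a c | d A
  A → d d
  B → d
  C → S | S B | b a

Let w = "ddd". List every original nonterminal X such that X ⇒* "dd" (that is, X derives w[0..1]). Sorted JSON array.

CNF form of G:
  S -> T0 A | T1 C | T1 T2 | d
  A -> T0 T0
  B -> d
  C -> S B | T0 A | T1 C | T1 T2 | T3 T1 | d
  T0 -> d
  T1 -> a
  T2 -> c
  T3 -> b

CYK fill, restricted to cells inside w[0..1]:
  [0..0]={B,C,S,T0}  "d"  orig:{B,C,S}
  [1..1]={B,C,S,T0}  "d"  orig:{B,C,S}
  [0..1]={A,C}  "dd"

Original NTs in T[0,1] deriving "dd": ["A", "C"]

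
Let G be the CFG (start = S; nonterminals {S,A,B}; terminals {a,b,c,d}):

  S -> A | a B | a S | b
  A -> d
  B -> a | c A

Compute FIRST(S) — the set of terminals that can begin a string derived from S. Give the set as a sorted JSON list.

FIRST iteration:
iter 1:
  A via A→d: +{d}
  B via B→a: +{a}
  B via B→c A: +{c}
  S via S→A: +{d}
  S via S→a B: +{a}
  S via S→b: +{b}
  S: {a,b,d}  A: {d}  B: {a,c}
iter 2: (no change)
  S: {a,b,d}  A: {d}  B: {a,c}

FIRST(S) = ["a", "b", "d"]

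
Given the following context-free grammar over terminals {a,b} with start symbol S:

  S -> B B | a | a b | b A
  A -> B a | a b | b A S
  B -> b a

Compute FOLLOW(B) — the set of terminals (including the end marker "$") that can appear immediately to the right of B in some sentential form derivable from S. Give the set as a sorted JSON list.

FIRST sets, iterate to fixpoint:
pass 1:
  A via A→a b: +{a}
  A via A→b A S: +{b}
  B via B→b a: +{b}
  S via S→B B: +{b}
  S via S→a: +{a}
  S: {a,b}  A: {a,b}  B: {b}
pass 2: (no change)
  S: {a,b}  A: {a,b}  B: {b}

FOLLOW sets:
seed FOLLOW(S) with $
round 1:
  A→B a: FOLLOW(B) ⊇ FIRST(a) = {a}; new: +{a}
  A→b A S: FOLLOW(A) ⊇ FIRST(S) = {a,b}; new: +{a,b}
  A→b A S: FOLLOW(S) ⊇ FOLLOW(A) ⊇ {a,b}; new: +{a,b}
  S→B B: FOLLOW(B) ⊇ FIRST(B) = {b}; new: +{b}
  S→B B: FOLLOW(B) ⊇ FOLLOW(S) ⊇ {$,a,b}; new: +{$}
  S→b A: FOLLOW(A) ⊇ FOLLOW(S) ⊇ {$,a,b}; new: +{$}
  FOLLOW[S]={$,a,b}  FOLLOW[A]={$,a,b}  FOLLOW[B]={$,a,b}
round 2: (stable)
  FOLLOW[S]={$,a,b}  FOLLOW[A]={$,a,b}  FOLLOW[B]={$,a,b}

FOLLOW(B) = ["$", "a", "b"]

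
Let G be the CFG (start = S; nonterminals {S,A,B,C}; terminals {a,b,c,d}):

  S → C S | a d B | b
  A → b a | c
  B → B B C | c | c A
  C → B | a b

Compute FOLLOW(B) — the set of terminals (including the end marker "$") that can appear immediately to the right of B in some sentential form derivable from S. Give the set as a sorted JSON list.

FIRST sets, iterate to fixpoint:
[1]
  A via A→b a: +{b}
  A via A→c: +{c}
  B via B→c: +{c}
  C via C→B: +{c}
  C via C→a b: +{a}
  S via S→C S: +{a,c}
  S via S→b: +{b}
  S: {a,b,c}  A: {b,c}  B: {c}  C: {a,c}
[2] (stable)
  S: {a,b,c}  A: {b,c}  B: {c}  C: {a,c}

FOLLOW sets:
FOLLOW(S) := {$}
[1]
  B→B B C: FOLLOW(B) ⊇ FIRST(B) = {c}; new: +{c}
  B→B B C: FOLLOW(B) ⊇ FIRST(C) = {a,c}; new: +{a}
  B→B B C: FOLLOW(C) ⊇ FOLLOW(B) ⊇ {a,c}; new: +{a,c}
  B→c A: FOLLOW(A) ⊇ FOLLOW(B) ⊇ {a,c}; new: +{a,c}
  S→C S: FOLLOW(C) ⊇ FIRST(S) = {a,b,c}; new: +{b}
  S→a d B: FOLLOW(B) ⊇ FOLLOW(S) ⊇ {$}; new: +{$}
  S: {$}  A: {a,c}  B: {$,a,c}  C: {a,b,c}
[2]
  B→B B C: FOLLOW(C) ⊇ FOLLOW(B) ⊇ {$,a,c}; new: +{$}
  B→c A: FOLLOW(A) ⊇ FOLLOW(B) ⊇ {$,a,c}; new: +{$}
  C→B: FOLLOW(B) ⊇ FOLLOW(C) ⊇ {$,a,b,c}; new: +{b}
  S: {$}  A: {$,a,c}  B: {$,a,b,c}  C: {$,a,b,c}
[3]
  B→c A: FOLLOW(A) ⊇ FOLLOW(B) ⊇ {$,a,b,c}; new: +{b}
  S: {$}  A: {$,a,b,c}  B: {$,a,b,c}  C: {$,a,b,c}
[4] — fixpoint
  S: {$}  A: {$,a,b,c}  B: {$,a,b,c}  C: {$,a,b,c}

FOLLOW(B) = ["$", "a", "b", "c"]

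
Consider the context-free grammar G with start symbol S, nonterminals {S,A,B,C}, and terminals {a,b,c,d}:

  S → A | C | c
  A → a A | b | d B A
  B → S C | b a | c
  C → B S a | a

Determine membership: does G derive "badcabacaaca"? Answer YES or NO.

Convert to CNF:
  S -> B X5 | T0 A | T1 X6 | a | b | c
  A -> T0 A | T1 X3 | b
  B -> S C | T2 T0 | c
  C -> B X4 | a
  T0 -> a
  T1 -> d
  T2 -> b
  X3 -> B A
  X4 -> S T0
  X5 -> S T0
  X6 -> B A

CYK table (by increasing span):
  [0..0]={A,S,T2}  "b"  orig:{A,S}
  [1..1]={C,S,T0}  "a"  orig:{C,S}
  [2..2]={T1}  "d"  orig:{}
  [3..3]={B,S}  "c"
  [4..4]={C,S,T0}  "a"  orig:{C,S}
  [5..5]={A,S,T2}  "b"  orig:{A,S}
  [6..6]={C,S,T0}  "a"  orig:{C,S}
  [7..7]={B,S}  "c"
  [8..8]={C,S,T0}  "a"  orig:{C,S}
  [9..9]={C,S,T0}  "a"  orig:{C,S}
  [10..10]={B,S}  "c"
  [11..11]={C,S,T0}  "a"  orig:{C,S}
  [0..1]={B,X4,X5}  "ba"  orig:{B}
  [1..2]=∅  "ad"
  [2..3]=∅  "dc"
  [3..4]={B,X4,X5}  "ca"  orig:{B}
  [4..5]={A,S}  "ab"
  [5..6]={B,X4,X5}  "ba"  orig:{B}
  [6..7]=∅  "ac"
  [7..8]={B,X4,X5}  "ca"  orig:{B}
  [8..9]={B,X4,X5}  "aa"  orig:{B}
  [9..10]=∅  "ac"
  [10..11]={B,X4,X5}  "ca"  orig:{B}
  [0..2]=∅  "bad"
  [1..3]=∅  "adc"
  [2..4]=∅  "dca"
  [3..5]={X3,X6}  "cab"  orig:{}
  [4..6]={B,X4,X5}  "aba"  orig:{B}
  [5..7]=∅  "bac"
  [6..8]=∅  "aca"
  [7..9]={C,S}  "caa"
  [8..10]=∅  "aac"
  [9..11]=∅  "aca"
  [0..3]=∅  "badc"
  [1..4]=∅  "adca"
  [2..5]={A,S}  "dcab"
  [3..6]={C,S}  "caba"
  [4..7]=∅  "abac"
  [5..8]={C,S}  "baca"
  [6..9]={B}  "acaa"
  [7..10]=∅  "caac"
  [8..11]={C,S}  "aaca"
  [0..4]=∅  "badca"
  [1..5]={A,S}  "adcab"
  [2..6]={B,X4,X5}  "dcaba"  orig:{B}
  [3..7]=∅  "cabac"
  [4..8]={B,C,S}  "abaca"
  [5..9]={B,X4,X5}  "bacaa"  orig:{B}
  [6..10]=∅  "acaac"
  [7..11]={B}  "caaca"
  [0..5]={X3,X6}  "badcab"  orig:{}
  [1..6]={B,X4,X5}  "adcaba"  orig:{B}
  [2..7]=∅  "dcabac"
  [3..8]={B}  "cabaca"
  [4..9]={B,X4,X5}  "abacaa"  orig:{B}
  [5..10]=∅  "bacaac"
  [6..11]={C,S}  "acaaca"
  [0..6]={C,S}  "badcaba"
  [1..7]=∅  "adcabac"
  [2..8]={C,S}  "dcabaca"
  [3..9]={B,C,S}  "cabacaa"
  [4..10]=∅  "abacaac"
  [5..11]={B,C,S}  "bacaaca"
  [0..7]=∅  "badcabac"
  [1..8]={B,C,S}  "adcabaca"
  [2..9]={B,X4,X5}  "dcabacaa"  orig:{B}
  [3..10]=∅  "cabacaac"
  [4..11]={B,C,S}  "abacaaca"
  [0..8]={B}  "badcabaca"
  [1..9]={B,X4,X5}  "adcabacaa"  orig:{B}
  [2..10]=∅  "dcabacaac"
  [3..11]={B,C,S}  "cabacaaca"
  [0..9]={B,C,S}  "badcabacaa"
  [1..10]=∅  "adcabacaac"
  [2..11]={B,C,S}  "dcabacaaca"
  [0..10]=∅  "badcabacaac"
  [1..11]={B,C,S}  "adcabacaaca"
  [0..11]={B,C,S}  "badcabacaaca"

S ∈ T[0,11] ⇒ YES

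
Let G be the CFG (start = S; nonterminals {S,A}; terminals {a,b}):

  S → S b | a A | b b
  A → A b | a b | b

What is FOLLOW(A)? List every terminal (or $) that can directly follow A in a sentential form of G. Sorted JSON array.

FIRST iteration:
iter 1:
  A via A→a b: +{a}
  A via A→b: +{b}
  S via S→a A: +{a}
  S via S→b b: +{b}
  S: {a,b}  A: {a,b}
iter 2: done
  S: {a,b}  A: {a,b}

FOLLOW sets:
FOLLOW(S) := {$}
pass 1:
  A→A b: FOLLOW(A) ⊇ FIRST(b) = {b}; new: +{b}
  S→S b: FOLLOW(S) ⊇ FIRST(b) = {b}; new: +{b}
  S→a A: FOLLOW(A) ⊇ FOLLOW(S) ⊇ {$,b}; new: +{$}
  S: {$,b}  A: {$,b}
pass 2: — fixpoint
  S: {$,b}  A: {$,b}

FOLLOW(A) = ["$", "b"]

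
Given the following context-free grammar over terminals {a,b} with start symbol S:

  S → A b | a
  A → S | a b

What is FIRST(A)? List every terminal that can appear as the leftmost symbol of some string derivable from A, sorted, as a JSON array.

FIRST iteration:
pass 1:
  A via A→a b: +{a}
  S via S→A b: +{a}
  FIRST(S)={a}  FIRST(A)={a}
pass 2: — fixpoint
  FIRST(S)={a}  FIRST(A)={a}

FIRST(A) = ["a"]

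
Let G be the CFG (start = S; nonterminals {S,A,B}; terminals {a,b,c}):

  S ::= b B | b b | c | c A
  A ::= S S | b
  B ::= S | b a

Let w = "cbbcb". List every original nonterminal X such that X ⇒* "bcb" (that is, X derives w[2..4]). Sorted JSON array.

CNF form of G:
  S -> T0 B | T0 T0 | T2 A | c
  A -> S S | b
  B -> T0 B | T0 T0 | T0 T1 | T2 A | c
  T0 -> b
  T1 -> a
  T2 -> c

CYK table (by increasing span) (cells [i..j] with 2 ≤ i ≤ j ≤ 4 only):
  T[2,2] 'b' = {A,T0}  orig:{A}
  T[3,3] 'c' = {B,S,T2}  orig:{B,S}
  T[4,4] 'b' = {A,T0}  orig:{A}
  T[2,3] 'bc' = {B,S}
  T[3,4] 'cb' = {B,S}
  T[2,4] 'bcb' = {B,S}

Original NTs in T[2,4] deriving "bcb": ["B", "S"]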